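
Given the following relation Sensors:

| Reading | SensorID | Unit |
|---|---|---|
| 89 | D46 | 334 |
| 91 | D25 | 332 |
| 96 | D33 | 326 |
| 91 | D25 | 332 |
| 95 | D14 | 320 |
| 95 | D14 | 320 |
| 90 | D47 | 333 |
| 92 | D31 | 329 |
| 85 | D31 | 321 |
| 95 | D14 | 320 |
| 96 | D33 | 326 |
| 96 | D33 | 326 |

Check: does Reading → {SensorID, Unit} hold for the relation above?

Reading=89: 1 row → {SensorID,Unit} = (D46, 334) ✓
Reading=91: 2 rows → {SensorID,Unit} = (D25, 332), (D25, 332) ✓
Reading=96: 3 rows → {SensorID,Unit} = (D33, 326), (D33, 326), (D33, 326) ✓
Reading=95: 3 rows → {SensorID,Unit} = (D14, 320), (D14, 320), (D14, 320) ✓
Reading=90: 1 row → {SensorID,Unit} = (D47, 333) ✓
Reading=92: 1 row → {SensorID,Unit} = (D31, 329) ✓
Reading=85: 1 row → {SensorID,Unit} = (D31, 321) ✓
Every Reading value is associated with a single {SensorID, Unit} value, so Reading → {SensorID, Unit} holds.

Yes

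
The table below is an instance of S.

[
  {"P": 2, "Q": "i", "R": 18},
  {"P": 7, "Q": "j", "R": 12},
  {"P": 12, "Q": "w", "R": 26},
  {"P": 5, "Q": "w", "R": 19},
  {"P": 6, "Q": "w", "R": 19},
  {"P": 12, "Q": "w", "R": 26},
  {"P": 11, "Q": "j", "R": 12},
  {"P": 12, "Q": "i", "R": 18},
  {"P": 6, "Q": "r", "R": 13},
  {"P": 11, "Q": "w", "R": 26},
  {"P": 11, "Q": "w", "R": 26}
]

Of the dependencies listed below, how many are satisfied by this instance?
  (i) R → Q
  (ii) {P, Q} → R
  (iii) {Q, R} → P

(i) R → Q: every LHS value maps to a single RHS value — holds.
(ii) {P, Q} → R: every LHS value maps to a single RHS value — holds.
(iii) {Q, R} → P: (Q=i, R=18): 2 rows → P takes values {2, 12} — violation; (Q=j, R=12): 2 rows → P takes values {7, 11} — violation; (Q=w, R=26): 4 rows → P takes values {12, 11} — violation; (Q=w, R=19): 2 rows → P takes values {5, 6} — violation — fails.
2 of the 3 dependencies hold.

2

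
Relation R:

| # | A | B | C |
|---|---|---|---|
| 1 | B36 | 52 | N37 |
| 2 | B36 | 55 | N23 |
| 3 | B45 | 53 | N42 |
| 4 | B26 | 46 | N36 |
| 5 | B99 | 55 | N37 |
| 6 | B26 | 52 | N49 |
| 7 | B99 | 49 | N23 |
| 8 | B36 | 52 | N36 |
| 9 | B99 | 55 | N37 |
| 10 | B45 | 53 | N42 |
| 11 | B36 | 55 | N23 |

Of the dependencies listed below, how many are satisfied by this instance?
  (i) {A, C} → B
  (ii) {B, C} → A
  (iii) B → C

2

(i) {A, C} → B: every LHS value maps to a single RHS value — holds.
(ii) {B, C} → A: every LHS value maps to a single RHS value — holds.
(iii) B → C: B=52: rows 1, 6, 8 → C takes values {N37, N49, N36} — violation; B=55: rows 2, 5, 9, 11 → C takes values {N23, N37} — violation — fails.
2 of the 3 dependencies hold.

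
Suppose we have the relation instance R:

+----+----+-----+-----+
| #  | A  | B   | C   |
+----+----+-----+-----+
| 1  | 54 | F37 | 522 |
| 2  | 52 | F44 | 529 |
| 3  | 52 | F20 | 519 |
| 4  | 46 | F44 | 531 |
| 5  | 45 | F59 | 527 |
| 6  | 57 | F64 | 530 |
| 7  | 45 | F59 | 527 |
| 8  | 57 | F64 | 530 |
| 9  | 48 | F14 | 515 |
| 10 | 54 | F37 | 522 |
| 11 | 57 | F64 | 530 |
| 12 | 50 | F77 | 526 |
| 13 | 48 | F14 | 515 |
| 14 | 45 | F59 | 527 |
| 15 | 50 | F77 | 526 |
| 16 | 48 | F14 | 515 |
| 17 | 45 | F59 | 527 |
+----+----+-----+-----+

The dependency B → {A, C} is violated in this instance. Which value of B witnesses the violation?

F44

B=F37: rows 1, 10 → {A,C} = (54, 522), (54, 522) ✓
B=F44: rows 2, 4 → {A,C} takes values {(52, 529), (46, 531)} — violation
B=F20: row 3 → {A,C} = (52, 519) ✓
B=F59: rows 5, 7, 14, 17 → {A,C} = (45, 527), (45, 527), (45, 527), (45, 527) ✓
B=F64: rows 6, 8, 11 → {A,C} = (57, 530), (57, 530), (57, 530) ✓
B=F14: rows 9, 13, 16 → {A,C} = (48, 515), (48, 515), (48, 515) ✓
B=F77: rows 12, 15 → {A,C} = (50, 526), (50, 526) ✓
The only B value with inconsistent RHS is B=F44.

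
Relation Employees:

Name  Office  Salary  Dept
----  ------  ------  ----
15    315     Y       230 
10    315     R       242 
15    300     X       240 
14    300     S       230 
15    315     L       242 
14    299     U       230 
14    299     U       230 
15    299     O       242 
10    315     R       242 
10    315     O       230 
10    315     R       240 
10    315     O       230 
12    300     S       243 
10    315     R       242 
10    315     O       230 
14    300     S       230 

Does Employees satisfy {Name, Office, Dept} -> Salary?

(Name=15, Office=315, Dept=230): 1 row → Salary = Y ✓
(Name=10, Office=315, Dept=242): 3 rows → Salary = R, R, R ✓
(Name=15, Office=300, Dept=240): 1 row → Salary = X ✓
(Name=14, Office=300, Dept=230): 2 rows → Salary = S, S ✓
(Name=15, Office=315, Dept=242): 1 row → Salary = L ✓
(Name=14, Office=299, Dept=230): 2 rows → Salary = U, U ✓
(Name=15, Office=299, Dept=242): 1 row → Salary = O ✓
(Name=10, Office=315, Dept=230): 3 rows → Salary = O, O, O ✓
(Name=10, Office=315, Dept=240): 1 row → Salary = R ✓
(Name=12, Office=300, Dept=243): 1 row → Salary = S ✓
Every {Name, Office, Dept} value is associated with a single Salary value, so {Name, Office, Dept} -> Salary holds.

Yes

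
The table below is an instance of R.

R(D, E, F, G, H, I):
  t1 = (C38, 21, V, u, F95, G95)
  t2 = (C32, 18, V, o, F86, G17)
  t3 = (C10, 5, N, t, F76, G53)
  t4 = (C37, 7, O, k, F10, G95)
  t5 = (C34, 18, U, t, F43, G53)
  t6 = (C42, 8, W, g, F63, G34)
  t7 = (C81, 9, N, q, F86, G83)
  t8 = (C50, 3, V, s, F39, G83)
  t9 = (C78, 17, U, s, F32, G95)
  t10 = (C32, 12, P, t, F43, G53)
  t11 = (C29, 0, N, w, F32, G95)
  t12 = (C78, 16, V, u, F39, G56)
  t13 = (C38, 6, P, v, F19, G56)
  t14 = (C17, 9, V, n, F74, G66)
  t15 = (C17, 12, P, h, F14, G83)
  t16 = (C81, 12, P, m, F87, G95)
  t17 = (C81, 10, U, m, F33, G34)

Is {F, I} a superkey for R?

All 17 rows have distinct {F, I} values, so {F, I} → (all attributes) holds and {F, I} is a superkey.

Yes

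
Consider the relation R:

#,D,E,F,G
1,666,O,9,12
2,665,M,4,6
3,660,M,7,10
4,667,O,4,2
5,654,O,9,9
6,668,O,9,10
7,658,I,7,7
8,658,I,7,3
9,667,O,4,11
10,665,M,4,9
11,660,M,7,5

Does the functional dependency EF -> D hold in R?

No

(E=O, F=9): rows 1, 5, 6 → D takes values {666, 654, 668} — violation
(E=M, F=4): rows 2, 10 → D = 665, 665 ✓
(E=M, F=7): rows 3, 11 → D = 660, 660 ✓
(E=O, F=4): rows 4, 9 → D = 667, 667 ✓
(E=I, F=7): rows 7, 8 → D = 658, 658 ✓
Two rows agree on EF but differ on D, so EF -> D does not hold.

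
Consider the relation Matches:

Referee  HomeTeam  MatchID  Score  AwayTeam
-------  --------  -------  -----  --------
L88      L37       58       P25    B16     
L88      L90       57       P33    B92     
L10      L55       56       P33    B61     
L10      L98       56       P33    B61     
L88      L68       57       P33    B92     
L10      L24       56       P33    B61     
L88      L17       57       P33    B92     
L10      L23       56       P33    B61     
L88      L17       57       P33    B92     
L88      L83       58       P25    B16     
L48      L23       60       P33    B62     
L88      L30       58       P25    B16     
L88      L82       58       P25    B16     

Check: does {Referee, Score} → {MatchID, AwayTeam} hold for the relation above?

(Referee=L88, Score=P25): 4 rows → {MatchID,AwayTeam} = (58, B16), (58, B16), (58, B16), (58, B16) ✓
(Referee=L88, Score=P33): 4 rows → {MatchID,AwayTeam} = (57, B92), (57, B92), (57, B92), (57, B92) ✓
(Referee=L10, Score=P33): 4 rows → {MatchID,AwayTeam} = (56, B61), (56, B61), (56, B61), (56, B61) ✓
(Referee=L48, Score=P33): 1 row → {MatchID,AwayTeam} = (60, B62) ✓
Every {Referee, Score} value is associated with a single {MatchID, AwayTeam} value, so {Referee, Score} → {MatchID, AwayTeam} holds.

Yes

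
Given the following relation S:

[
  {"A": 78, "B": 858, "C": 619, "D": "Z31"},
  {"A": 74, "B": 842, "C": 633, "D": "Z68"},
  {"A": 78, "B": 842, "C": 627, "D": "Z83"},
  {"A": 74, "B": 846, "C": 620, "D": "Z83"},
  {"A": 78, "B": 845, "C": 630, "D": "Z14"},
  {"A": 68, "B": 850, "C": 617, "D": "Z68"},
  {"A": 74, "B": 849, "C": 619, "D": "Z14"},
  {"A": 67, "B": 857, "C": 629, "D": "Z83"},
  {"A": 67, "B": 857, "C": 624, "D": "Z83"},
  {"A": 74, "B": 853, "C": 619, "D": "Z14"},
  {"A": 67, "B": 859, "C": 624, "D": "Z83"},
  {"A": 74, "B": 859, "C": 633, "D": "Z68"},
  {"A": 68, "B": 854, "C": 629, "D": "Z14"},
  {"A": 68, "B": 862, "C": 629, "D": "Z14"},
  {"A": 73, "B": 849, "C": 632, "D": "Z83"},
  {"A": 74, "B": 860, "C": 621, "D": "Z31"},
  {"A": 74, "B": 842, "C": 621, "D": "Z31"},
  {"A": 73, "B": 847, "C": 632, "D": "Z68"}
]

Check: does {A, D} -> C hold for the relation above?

(A=78, D=Z31): 1 row → C = 619 ✓
(A=74, D=Z68): 2 rows → C = 633, 633 ✓
(A=78, D=Z83): 1 row → C = 627 ✓
(A=74, D=Z83): 1 row → C = 620 ✓
(A=78, D=Z14): 1 row → C = 630 ✓
(A=68, D=Z68): 1 row → C = 617 ✓
(A=74, D=Z14): 2 rows → C = 619, 619 ✓
(A=67, D=Z83): 3 rows → C takes values {629, 624} — violation
(A=68, D=Z14): 2 rows → C = 629, 629 ✓
(A=73, D=Z83): 1 row → C = 632 ✓
(A=74, D=Z31): 2 rows → C = 621, 621 ✓
(A=73, D=Z68): 1 row → C = 632 ✓
Two rows agree on {A, D} but differ on C, so {A, D} -> C does not hold.

No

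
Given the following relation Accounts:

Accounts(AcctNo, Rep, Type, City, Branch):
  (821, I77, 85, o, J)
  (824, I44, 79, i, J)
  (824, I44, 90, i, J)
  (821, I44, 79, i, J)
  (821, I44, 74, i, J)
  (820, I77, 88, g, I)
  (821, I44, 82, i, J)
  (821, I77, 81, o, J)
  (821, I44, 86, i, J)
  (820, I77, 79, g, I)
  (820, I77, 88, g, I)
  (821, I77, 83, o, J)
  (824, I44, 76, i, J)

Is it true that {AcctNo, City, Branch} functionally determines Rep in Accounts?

Yes

(AcctNo=821, City=o, Branch=J): 3 rows → Rep = I77, I77, I77 ✓
(AcctNo=824, City=i, Branch=J): 3 rows → Rep = I44, I44, I44 ✓
(AcctNo=821, City=i, Branch=J): 4 rows → Rep = I44, I44, I44, I44 ✓
(AcctNo=820, City=g, Branch=I): 3 rows → Rep = I77, I77, I77 ✓
Every {AcctNo, City, Branch} value is associated with a single Rep value, so {AcctNo, City, Branch} -> Rep holds.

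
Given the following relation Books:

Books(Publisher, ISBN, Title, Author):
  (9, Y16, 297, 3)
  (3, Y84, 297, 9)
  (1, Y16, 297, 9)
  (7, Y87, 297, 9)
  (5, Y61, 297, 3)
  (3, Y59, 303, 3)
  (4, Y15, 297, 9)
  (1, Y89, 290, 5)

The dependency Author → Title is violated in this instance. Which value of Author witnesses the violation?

Author=3: 3 rows → Title takes values {297, 303} — violation
Author=9: 4 rows → Title = 297, 297, 297, 297 ✓
Author=5: 1 row → Title = 290 ✓
The only Author value with inconsistent Title is Author=3.

3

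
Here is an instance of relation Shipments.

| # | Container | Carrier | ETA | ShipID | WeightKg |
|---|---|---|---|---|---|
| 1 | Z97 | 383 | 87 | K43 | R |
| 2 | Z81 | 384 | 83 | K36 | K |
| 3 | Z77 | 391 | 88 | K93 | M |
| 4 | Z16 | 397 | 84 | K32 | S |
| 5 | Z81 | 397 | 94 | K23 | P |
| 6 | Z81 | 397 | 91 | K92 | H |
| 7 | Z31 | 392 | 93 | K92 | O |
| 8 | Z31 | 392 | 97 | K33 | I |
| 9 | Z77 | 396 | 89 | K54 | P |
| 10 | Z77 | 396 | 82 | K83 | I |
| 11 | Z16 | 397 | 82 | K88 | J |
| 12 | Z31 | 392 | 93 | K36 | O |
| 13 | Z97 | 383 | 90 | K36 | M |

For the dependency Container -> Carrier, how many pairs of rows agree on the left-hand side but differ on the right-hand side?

Container=Z97: all 2 rows agree on Carrier — 0 pairs.
Container=Z81: violating pairs (2,5), (2,6) — 2 pairs.
Container=Z77: violating pairs (3,9), (3,10) — 2 pairs.
Container=Z16: all 2 rows agree on Carrier — 0 pairs.
Container=Z31: all 3 rows agree on Carrier — 0 pairs.

4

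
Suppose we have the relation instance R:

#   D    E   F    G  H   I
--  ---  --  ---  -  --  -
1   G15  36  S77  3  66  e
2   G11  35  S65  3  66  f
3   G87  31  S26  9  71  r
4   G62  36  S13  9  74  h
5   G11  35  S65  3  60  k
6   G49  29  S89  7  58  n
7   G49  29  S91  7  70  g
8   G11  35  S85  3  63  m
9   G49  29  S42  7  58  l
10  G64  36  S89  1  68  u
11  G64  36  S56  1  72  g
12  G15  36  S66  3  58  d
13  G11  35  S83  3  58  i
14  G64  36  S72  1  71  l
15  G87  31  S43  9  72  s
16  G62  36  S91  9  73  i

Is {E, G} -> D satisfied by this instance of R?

(E=36, G=3): rows 1, 12 → D = G15, G15 ✓
(E=35, G=3): rows 2, 5, 8, 13 → D = G11, G11, G11, G11 ✓
(E=31, G=9): rows 3, 15 → D = G87, G87 ✓
(E=36, G=9): rows 4, 16 → D = G62, G62 ✓
(E=29, G=7): rows 6, 7, 9 → D = G49, G49, G49 ✓
(E=36, G=1): rows 10, 11, 14 → D = G64, G64, G64 ✓
Every {E, G} value is associated with a single D value, so {E, G} -> D holds.

Yes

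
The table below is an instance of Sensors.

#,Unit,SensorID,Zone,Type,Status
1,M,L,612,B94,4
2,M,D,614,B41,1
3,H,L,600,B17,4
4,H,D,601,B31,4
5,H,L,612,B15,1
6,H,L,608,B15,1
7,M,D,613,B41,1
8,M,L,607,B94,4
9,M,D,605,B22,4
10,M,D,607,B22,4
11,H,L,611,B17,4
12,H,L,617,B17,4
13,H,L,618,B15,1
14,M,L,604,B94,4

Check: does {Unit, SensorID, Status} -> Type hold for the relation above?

(Unit=M, SensorID=L, Status=4): rows 1, 8, 14 → Type = B94, B94, B94 ✓
(Unit=M, SensorID=D, Status=1): rows 2, 7 → Type = B41, B41 ✓
(Unit=H, SensorID=L, Status=4): rows 3, 11, 12 → Type = B17, B17, B17 ✓
(Unit=H, SensorID=D, Status=4): row 4 → Type = B31 ✓
(Unit=H, SensorID=L, Status=1): rows 5, 6, 13 → Type = B15, B15, B15 ✓
(Unit=M, SensorID=D, Status=4): rows 9, 10 → Type = B22, B22 ✓
Every {Unit, SensorID, Status} value is associated with a single Type value, so {Unit, SensorID, Status} -> Type holds.

Yes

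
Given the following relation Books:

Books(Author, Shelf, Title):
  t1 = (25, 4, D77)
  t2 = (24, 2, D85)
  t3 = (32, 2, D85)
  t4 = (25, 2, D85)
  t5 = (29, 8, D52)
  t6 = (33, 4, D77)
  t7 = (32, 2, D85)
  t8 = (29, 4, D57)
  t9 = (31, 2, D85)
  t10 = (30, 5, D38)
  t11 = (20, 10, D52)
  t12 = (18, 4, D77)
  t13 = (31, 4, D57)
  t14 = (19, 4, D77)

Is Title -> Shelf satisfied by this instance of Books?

No

Title=D77: rows 1, 6, 12, 14 → Shelf = 4, 4, 4, 4 ✓
Title=D85: rows 2, 3, 4, 7, 9 → Shelf = 2, 2, 2, 2, 2 ✓
Title=D52: rows 5, 11 → Shelf takes values {8, 10} — violation
Title=D57: rows 8, 13 → Shelf = 4, 4 ✓
Title=D38: row 10 → Shelf = 5 ✓
Two rows agree on Title but differ on Shelf, so Title -> Shelf does not hold.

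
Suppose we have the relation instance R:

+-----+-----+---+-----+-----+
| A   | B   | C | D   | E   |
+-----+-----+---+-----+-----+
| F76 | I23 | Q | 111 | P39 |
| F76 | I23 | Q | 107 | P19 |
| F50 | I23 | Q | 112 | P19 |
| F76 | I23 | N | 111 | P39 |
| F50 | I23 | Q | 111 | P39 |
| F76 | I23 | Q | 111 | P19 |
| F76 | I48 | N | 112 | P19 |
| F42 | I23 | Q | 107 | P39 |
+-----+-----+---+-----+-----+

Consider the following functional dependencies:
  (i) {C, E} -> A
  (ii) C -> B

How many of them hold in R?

(i) {C, E} -> A: (C=Q, E=P39): 3 rows → A takes values {F76, F50, F42} — violation; (C=Q, E=P19): 3 rows → A takes values {F76, F50} — violation — fails.
(ii) C -> B: C=N: 2 rows → B takes values {I23, I48} — violation — fails.
None of the 2 dependencies hold.

0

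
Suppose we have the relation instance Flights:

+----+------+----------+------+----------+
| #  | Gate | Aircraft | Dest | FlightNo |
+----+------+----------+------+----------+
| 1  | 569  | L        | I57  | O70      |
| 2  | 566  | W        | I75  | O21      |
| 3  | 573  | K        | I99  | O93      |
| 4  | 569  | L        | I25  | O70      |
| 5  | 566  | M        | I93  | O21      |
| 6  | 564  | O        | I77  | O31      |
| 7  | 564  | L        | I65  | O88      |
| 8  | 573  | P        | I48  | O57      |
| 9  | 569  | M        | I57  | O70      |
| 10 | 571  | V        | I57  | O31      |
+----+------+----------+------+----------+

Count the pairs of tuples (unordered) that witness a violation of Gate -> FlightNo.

2

Gate=569: all 3 rows agree on FlightNo — 0 pairs.
Gate=566: all 2 rows agree on FlightNo — 0 pairs.
Gate=573: violating pairs (3,8) — 1 pair.
Gate=564: violating pairs (6,7) — 1 pair.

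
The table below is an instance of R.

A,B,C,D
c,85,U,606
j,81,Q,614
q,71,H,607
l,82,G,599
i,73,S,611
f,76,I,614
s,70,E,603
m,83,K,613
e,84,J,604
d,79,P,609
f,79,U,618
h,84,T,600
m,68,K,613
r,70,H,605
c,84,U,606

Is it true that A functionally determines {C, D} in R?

No

A=c: 2 rows → {C,D} = (U, 606), (U, 606) ✓
A=j: 1 row → {C,D} = (Q, 614) ✓
A=q: 1 row → {C,D} = (H, 607) ✓
A=l: 1 row → {C,D} = (G, 599) ✓
A=i: 1 row → {C,D} = (S, 611) ✓
A=f: 2 rows → {C,D} takes values {(I, 614), (U, 618)} — violation
A=s: 1 row → {C,D} = (E, 603) ✓
A=m: 2 rows → {C,D} = (K, 613), (K, 613) ✓
A=e: 1 row → {C,D} = (J, 604) ✓
A=d: 1 row → {C,D} = (P, 609) ✓
A=h: 1 row → {C,D} = (T, 600) ✓
A=r: 1 row → {C,D} = (H, 605) ✓
Two rows agree on A but differ on {C, D}, so A → {C, D} does not hold.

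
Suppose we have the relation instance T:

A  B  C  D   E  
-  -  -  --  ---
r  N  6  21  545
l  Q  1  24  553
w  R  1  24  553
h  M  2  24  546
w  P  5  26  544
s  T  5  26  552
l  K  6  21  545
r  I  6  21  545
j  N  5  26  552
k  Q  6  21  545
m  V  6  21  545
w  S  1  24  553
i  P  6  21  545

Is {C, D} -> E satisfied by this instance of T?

(C=6, D=21): 6 rows → E = 545, 545, 545, 545, 545, 545 ✓
(C=1, D=24): 3 rows → E = 553, 553, 553 ✓
(C=2, D=24): 1 row → E = 546 ✓
(C=5, D=26): 3 rows → E takes values {544, 552} — violation
Two rows agree on {C, D} but differ on E, so {C, D} -> E does not hold.

No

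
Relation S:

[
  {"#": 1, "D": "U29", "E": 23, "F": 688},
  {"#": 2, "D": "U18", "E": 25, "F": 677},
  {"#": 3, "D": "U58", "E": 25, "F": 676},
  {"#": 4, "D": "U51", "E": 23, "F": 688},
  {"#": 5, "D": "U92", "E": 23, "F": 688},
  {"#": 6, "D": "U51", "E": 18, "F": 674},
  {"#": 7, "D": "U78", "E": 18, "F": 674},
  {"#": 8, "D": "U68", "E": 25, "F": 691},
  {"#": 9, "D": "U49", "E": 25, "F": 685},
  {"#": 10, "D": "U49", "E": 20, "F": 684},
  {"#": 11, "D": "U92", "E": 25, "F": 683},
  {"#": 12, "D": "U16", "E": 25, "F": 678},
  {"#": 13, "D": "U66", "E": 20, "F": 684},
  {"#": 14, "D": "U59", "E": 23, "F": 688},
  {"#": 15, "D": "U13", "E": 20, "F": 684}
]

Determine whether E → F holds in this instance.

No

E=23: rows 1, 4, 5, 14 → F = 688, 688, 688, 688 ✓
E=25: rows 2, 3, 8, 9, 11, 12 → F takes values {677, 676, 691, 685, 683, 678} — violation
E=18: rows 6, 7 → F = 674, 674 ✓
E=20: rows 10, 13, 15 → F = 684, 684, 684 ✓
Two rows agree on E but differ on F, so E → F does not hold.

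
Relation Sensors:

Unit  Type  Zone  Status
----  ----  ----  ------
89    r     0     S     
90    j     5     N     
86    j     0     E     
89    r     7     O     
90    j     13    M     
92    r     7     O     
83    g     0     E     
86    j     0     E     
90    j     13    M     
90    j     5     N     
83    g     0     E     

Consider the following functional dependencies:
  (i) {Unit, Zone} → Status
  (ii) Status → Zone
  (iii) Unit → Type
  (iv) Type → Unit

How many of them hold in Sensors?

(i) {Unit, Zone} → Status: every LHS value maps to a single RHS value — holds.
(ii) Status → Zone: every LHS value maps to a single RHS value — holds.
(iii) Unit → Type: every LHS value maps to a single RHS value — holds.
(iv) Type → Unit: Type=r: 3 rows → Unit takes values {89, 92} — violation; Type=j: 6 rows → Unit takes values {90, 86} — violation — fails.
3 of the 4 dependencies hold.

3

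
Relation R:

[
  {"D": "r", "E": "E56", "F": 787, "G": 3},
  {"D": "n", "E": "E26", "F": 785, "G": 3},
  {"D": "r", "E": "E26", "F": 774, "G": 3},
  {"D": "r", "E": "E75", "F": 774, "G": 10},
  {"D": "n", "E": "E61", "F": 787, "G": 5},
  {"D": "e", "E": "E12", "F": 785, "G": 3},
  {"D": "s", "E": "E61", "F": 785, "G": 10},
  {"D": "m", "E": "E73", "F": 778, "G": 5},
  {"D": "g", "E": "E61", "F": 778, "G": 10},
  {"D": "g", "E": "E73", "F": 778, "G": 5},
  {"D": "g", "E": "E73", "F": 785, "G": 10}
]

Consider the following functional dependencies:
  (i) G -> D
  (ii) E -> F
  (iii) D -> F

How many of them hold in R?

0

(i) G -> D: G=3: 4 rows → D takes values {r, n, e} — violation; G=10: 4 rows → D takes values {r, s, g} — violation; G=5: 3 rows → D takes values {n, m, g} — violation — fails.
(ii) E -> F: E=E26: 2 rows → F takes values {785, 774} — violation; E=E61: 3 rows → F takes values {787, 785, 778} — violation; E=E73: 3 rows → F takes values {778, 785} — violation — fails.
(iii) D -> F: D=r: 3 rows → F takes values {787, 774} — violation; D=n: 2 rows → F takes values {785, 787} — violation; D=g: 3 rows → F takes values {778, 785} — violation — fails.
None of the 3 dependencies hold.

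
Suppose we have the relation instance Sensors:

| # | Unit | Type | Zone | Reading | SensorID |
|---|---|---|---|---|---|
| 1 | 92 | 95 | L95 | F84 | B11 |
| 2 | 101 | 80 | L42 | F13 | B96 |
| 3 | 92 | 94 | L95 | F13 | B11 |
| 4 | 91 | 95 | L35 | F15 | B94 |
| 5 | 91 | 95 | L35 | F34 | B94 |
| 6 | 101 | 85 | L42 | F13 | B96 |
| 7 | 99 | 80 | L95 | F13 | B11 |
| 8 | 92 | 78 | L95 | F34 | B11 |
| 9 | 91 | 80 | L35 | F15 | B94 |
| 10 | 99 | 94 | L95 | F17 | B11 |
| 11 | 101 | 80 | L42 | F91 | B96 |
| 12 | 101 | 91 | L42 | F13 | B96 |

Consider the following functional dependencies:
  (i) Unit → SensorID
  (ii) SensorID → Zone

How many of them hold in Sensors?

(i) Unit → SensorID: every LHS value maps to a single RHS value — holds.
(ii) SensorID → Zone: every LHS value maps to a single RHS value — holds.
2 of the 2 dependencies hold.

2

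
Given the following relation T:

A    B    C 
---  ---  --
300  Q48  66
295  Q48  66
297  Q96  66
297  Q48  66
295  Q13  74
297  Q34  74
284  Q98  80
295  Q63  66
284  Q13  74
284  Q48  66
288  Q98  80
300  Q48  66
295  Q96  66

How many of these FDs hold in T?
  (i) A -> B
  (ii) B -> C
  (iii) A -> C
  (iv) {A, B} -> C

(i) A -> B: A=295: 4 rows → B takes values {Q48, Q13, Q63, Q96} — violation; A=297: 3 rows → B takes values {Q96, Q48, Q34} — violation; A=284: 3 rows → B takes values {Q98, Q13, Q48} — violation — fails.
(ii) B -> C: every LHS value maps to a single RHS value — holds.
(iii) A -> C: A=295: 4 rows → C takes values {66, 74} — violation; A=297: 3 rows → C takes values {66, 74} — violation; A=284: 3 rows → C takes values {80, 74, 66} — violation — fails.
(iv) {A, B} -> C: every LHS value maps to a single RHS value — holds.
2 of the 4 dependencies hold.

2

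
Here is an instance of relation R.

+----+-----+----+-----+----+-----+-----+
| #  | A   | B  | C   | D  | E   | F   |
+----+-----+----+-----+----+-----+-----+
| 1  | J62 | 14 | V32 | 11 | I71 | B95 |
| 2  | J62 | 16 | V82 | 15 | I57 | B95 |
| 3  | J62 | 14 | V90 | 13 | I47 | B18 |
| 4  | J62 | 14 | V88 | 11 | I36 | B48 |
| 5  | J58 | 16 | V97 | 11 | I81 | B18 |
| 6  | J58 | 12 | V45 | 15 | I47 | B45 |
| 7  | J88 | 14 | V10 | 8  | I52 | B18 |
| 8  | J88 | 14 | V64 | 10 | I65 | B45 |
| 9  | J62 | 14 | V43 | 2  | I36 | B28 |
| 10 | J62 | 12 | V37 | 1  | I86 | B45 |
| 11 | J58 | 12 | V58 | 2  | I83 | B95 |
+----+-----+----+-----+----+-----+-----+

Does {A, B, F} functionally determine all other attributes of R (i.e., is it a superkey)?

All 11 rows have distinct {A, B, F} values, so {A, B, F} → (all attributes) holds and {A, B, F} is a superkey.

Yes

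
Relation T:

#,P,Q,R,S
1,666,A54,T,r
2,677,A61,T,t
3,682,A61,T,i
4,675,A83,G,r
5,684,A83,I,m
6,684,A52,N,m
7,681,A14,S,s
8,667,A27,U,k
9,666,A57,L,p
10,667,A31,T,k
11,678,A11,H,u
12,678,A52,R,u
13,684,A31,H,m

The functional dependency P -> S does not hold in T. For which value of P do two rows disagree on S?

P=666: rows 1, 9 → S takes values {r, p} — violation
P=677: row 2 → S = t ✓
P=682: row 3 → S = i ✓
P=675: row 4 → S = r ✓
P=684: rows 5, 6, 13 → S = m, m, m ✓
P=681: row 7 → S = s ✓
P=667: rows 8, 10 → S = k, k ✓
P=678: rows 11, 12 → S = u, u ✓
The only P value with inconsistent S is P=666.

666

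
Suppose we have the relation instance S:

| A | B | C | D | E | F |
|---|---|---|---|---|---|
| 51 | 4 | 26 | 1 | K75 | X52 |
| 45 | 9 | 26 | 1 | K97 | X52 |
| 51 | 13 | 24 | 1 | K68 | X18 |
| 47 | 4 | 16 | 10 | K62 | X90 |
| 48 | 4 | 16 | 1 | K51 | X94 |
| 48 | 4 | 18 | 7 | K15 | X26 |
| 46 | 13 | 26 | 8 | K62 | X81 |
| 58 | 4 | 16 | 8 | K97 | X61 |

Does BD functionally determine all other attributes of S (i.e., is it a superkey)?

Two distinct rows share (B=4, D=1), so BD does not determine every attribute — not a superkey.

No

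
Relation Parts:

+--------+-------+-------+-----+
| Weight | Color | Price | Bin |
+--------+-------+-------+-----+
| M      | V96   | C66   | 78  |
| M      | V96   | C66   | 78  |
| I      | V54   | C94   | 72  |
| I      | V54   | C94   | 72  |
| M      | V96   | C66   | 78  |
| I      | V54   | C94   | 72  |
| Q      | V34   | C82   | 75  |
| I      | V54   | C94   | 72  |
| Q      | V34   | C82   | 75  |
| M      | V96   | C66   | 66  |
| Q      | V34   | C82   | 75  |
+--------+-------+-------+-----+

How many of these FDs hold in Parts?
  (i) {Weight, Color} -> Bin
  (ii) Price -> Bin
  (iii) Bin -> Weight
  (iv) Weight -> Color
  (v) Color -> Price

3

(i) {Weight, Color} -> Bin: (Weight=M, Color=V96): 4 rows → Bin takes values {78, 66} — violation — fails.
(ii) Price -> Bin: Price=C66: 4 rows → Bin takes values {78, 66} — violation — fails.
(iii) Bin -> Weight: every LHS value maps to a single RHS value — holds.
(iv) Weight -> Color: every LHS value maps to a single RHS value — holds.
(v) Color -> Price: every LHS value maps to a single RHS value — holds.
3 of the 5 dependencies hold.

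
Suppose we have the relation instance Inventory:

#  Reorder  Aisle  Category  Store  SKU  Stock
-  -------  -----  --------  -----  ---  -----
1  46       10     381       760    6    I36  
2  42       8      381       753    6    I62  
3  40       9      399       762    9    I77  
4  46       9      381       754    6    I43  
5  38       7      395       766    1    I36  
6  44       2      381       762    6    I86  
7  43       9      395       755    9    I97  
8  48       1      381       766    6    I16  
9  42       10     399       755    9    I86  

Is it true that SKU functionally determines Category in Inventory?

SKU=6: rows 1, 2, 4, 6, 8 → Category = 381, 381, 381, 381, 381 ✓
SKU=9: rows 3, 7, 9 → Category takes values {399, 395} — violation
SKU=1: row 5 → Category = 395 ✓
Two rows agree on SKU but differ on Category, so SKU → Category does not hold.

No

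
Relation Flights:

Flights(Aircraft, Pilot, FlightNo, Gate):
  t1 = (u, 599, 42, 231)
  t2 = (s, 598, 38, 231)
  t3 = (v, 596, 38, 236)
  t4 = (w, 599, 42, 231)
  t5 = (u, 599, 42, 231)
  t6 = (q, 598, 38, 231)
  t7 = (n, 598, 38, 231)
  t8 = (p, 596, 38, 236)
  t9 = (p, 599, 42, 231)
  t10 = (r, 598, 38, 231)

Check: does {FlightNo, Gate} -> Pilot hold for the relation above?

Yes

(FlightNo=42, Gate=231): rows 1, 4, 5, 9 → Pilot = 599, 599, 599, 599 ✓
(FlightNo=38, Gate=231): rows 2, 6, 7, 10 → Pilot = 598, 598, 598, 598 ✓
(FlightNo=38, Gate=236): rows 3, 8 → Pilot = 596, 596 ✓
Every {FlightNo, Gate} value is associated with a single Pilot value, so {FlightNo, Gate} -> Pilot holds.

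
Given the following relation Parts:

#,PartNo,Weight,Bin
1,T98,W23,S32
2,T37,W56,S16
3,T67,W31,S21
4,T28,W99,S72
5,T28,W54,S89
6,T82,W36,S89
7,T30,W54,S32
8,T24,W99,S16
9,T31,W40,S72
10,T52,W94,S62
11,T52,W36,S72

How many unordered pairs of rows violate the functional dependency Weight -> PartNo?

Weight=W99: violating pairs (4,8) — 1 pair.
Weight=W54: violating pairs (5,7) — 1 pair.
Weight=W36: violating pairs (6,11) — 1 pair.

3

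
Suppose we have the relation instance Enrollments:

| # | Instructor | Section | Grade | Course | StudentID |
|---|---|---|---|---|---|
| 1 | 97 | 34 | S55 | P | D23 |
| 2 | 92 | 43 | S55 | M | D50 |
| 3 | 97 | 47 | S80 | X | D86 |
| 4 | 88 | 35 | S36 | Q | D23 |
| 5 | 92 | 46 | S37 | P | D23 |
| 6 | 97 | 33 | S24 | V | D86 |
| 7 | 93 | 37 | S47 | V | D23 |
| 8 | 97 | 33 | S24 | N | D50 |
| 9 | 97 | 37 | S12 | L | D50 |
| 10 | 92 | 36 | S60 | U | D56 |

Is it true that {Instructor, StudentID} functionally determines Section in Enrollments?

(Instructor=97, StudentID=D23): row 1 → Section = 34 ✓
(Instructor=92, StudentID=D50): row 2 → Section = 43 ✓
(Instructor=97, StudentID=D86): rows 3, 6 → Section takes values {47, 33} — violation
(Instructor=88, StudentID=D23): row 4 → Section = 35 ✓
(Instructor=92, StudentID=D23): row 5 → Section = 46 ✓
(Instructor=93, StudentID=D23): row 7 → Section = 37 ✓
(Instructor=97, StudentID=D50): rows 8, 9 → Section takes values {33, 37} — violation
(Instructor=92, StudentID=D56): row 10 → Section = 36 ✓
Two rows agree on {Instructor, StudentID} but differ on Section, so {Instructor, StudentID} → Section does not hold.

No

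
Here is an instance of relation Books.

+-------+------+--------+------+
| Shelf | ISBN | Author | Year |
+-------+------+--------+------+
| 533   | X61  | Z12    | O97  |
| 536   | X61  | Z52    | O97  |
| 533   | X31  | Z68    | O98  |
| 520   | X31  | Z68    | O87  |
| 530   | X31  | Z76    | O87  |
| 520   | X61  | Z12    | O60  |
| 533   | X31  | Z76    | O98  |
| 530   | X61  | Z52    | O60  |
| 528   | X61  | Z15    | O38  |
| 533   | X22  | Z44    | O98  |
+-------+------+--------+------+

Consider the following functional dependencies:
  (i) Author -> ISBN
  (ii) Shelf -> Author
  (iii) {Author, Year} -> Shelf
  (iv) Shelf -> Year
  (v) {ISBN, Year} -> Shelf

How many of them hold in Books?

2

(i) Author -> ISBN: every LHS value maps to a single RHS value — holds.
(ii) Shelf -> Author: Shelf=533: 4 rows → Author takes values {Z12, Z68, Z76, Z44} — violation; Shelf=520: 2 rows → Author takes values {Z68, Z12} — violation; Shelf=530: 2 rows → Author takes values {Z76, Z52} — violation — fails.
(iii) {Author, Year} -> Shelf: every LHS value maps to a single RHS value — holds.
(iv) Shelf -> Year: Shelf=533: 4 rows → Year takes values {O97, O98} — violation; Shelf=520: 2 rows → Year takes values {O87, O60} — violation; Shelf=530: 2 rows → Year takes values {O87, O60} — violation — fails.
(v) {ISBN, Year} -> Shelf: (ISBN=X61, Year=O97): 2 rows → Shelf takes values {533, 536} — violation; (ISBN=X31, Year=O87): 2 rows → Shelf takes values {520, 530} — violation; (ISBN=X61, Year=O60): 2 rows → Shelf takes values {520, 530} — violation — fails.
2 of the 5 dependencies hold.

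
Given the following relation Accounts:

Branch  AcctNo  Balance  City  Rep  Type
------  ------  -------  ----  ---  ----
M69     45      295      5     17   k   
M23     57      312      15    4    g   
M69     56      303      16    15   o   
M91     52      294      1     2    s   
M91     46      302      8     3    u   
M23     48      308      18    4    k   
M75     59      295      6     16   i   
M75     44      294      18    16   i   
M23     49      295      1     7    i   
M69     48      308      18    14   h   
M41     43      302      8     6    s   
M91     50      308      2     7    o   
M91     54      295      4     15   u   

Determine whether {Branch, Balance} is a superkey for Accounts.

All 13 rows have distinct {Branch, Balance} values, so {Branch, Balance} → (all attributes) holds and {Branch, Balance} is a superkey.

Yes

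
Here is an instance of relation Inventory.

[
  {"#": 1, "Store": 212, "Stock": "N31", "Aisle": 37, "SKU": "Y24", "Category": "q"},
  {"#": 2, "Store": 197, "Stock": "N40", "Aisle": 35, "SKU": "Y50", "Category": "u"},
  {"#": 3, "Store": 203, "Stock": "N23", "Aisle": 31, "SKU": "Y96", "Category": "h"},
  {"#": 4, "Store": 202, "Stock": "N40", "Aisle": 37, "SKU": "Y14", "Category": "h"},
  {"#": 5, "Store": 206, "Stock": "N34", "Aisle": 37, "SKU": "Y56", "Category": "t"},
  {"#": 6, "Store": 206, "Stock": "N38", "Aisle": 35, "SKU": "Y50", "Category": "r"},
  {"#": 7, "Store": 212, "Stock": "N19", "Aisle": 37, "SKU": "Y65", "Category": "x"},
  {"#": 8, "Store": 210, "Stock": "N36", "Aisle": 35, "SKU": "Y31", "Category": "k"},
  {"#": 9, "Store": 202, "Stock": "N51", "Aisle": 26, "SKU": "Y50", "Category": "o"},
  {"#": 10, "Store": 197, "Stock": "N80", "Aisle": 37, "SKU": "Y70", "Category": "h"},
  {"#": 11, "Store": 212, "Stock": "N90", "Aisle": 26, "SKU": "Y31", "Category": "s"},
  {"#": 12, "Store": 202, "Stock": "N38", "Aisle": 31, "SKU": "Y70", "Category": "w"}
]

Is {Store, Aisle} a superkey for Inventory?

Rows 1 and 7 have the same {Store, Aisle} value (Store=212, Aisle=37) but are distinct tuples, so {Store, Aisle} does not determine every attribute — not a superkey.

No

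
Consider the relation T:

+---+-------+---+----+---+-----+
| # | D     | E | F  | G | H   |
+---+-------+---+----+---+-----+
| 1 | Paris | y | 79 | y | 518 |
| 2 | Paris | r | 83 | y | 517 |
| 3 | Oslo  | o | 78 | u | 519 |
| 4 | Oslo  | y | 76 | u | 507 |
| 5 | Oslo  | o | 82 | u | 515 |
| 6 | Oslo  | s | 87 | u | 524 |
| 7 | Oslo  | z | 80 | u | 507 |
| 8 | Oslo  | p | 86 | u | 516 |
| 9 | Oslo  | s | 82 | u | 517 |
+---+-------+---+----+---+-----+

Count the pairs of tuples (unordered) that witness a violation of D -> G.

D=Paris: all 2 rows agree on G — 0 pairs.
D=Oslo: all 7 rows agree on G — 0 pairs.

0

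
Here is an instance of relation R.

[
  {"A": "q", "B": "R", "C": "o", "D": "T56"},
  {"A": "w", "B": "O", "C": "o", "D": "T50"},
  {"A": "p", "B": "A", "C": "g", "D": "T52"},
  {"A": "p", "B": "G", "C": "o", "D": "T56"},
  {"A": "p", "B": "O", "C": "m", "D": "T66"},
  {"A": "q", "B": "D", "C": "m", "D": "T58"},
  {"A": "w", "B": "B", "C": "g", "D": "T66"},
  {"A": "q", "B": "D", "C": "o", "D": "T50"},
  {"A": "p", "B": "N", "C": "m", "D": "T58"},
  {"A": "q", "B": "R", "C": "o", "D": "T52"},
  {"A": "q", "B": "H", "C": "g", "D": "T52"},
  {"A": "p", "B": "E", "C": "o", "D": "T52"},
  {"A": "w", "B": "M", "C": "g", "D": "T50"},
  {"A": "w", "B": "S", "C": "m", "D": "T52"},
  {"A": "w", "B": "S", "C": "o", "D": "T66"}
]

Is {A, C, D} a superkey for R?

Yes

All 15 rows have distinct {A, C, D} values, so {A, C, D} → (all attributes) holds and {A, C, D} is a superkey.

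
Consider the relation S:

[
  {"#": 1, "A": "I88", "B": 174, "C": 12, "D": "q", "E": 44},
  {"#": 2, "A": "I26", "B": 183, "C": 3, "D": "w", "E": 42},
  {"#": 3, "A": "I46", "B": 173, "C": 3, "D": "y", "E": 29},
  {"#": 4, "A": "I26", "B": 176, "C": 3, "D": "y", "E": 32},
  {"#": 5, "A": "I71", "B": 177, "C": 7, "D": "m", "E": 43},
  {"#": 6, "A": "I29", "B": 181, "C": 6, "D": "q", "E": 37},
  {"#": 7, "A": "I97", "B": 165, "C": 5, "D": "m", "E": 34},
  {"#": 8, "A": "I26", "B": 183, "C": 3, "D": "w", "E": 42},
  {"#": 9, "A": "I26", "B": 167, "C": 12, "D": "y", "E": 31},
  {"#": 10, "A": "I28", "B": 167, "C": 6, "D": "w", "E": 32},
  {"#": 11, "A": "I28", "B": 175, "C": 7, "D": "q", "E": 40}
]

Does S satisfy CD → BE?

(C=12, D=q): row 1 → {B,E} = (174, 44) ✓
(C=3, D=w): rows 2, 8 → {B,E} = (183, 42), (183, 42) ✓
(C=3, D=y): rows 3, 4 → {B,E} takes values {(173, 29), (176, 32)} — violation
(C=7, D=m): row 5 → {B,E} = (177, 43) ✓
(C=6, D=q): row 6 → {B,E} = (181, 37) ✓
(C=5, D=m): row 7 → {B,E} = (165, 34) ✓
(C=12, D=y): row 9 → {B,E} = (167, 31) ✓
(C=6, D=w): row 10 → {B,E} = (167, 32) ✓
(C=7, D=q): row 11 → {B,E} = (175, 40) ✓
Two rows agree on CD but differ on BE, so CD → BE does not hold.

No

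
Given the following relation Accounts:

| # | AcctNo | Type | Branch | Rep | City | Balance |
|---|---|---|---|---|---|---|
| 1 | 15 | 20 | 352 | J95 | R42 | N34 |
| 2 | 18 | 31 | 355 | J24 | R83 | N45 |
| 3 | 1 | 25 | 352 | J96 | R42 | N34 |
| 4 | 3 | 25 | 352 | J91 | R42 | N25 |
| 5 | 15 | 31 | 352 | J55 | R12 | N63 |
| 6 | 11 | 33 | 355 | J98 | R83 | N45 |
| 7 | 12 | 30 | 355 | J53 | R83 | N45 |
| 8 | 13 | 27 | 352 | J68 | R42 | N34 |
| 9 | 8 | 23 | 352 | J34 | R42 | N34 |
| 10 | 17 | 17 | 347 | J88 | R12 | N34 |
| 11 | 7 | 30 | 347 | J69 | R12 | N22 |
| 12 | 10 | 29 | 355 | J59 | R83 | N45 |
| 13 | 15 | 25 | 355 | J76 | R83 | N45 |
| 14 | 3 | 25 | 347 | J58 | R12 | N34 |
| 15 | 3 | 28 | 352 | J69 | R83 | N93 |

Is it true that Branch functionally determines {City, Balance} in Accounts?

Branch=352: rows 1, 3, 4, 5, 8, 9, 15 → {City,Balance} takes values {(R42, N34), (R42, N25), (R12, N63), (R83, N93)} — violation
Branch=355: rows 2, 6, 7, 12, 13 → {City,Balance} = (R83, N45), (R83, N45), (R83, N45), (R83, N45), (R83, N45) ✓
Branch=347: rows 10, 11, 14 → {City,Balance} takes values {(R12, N34), (R12, N22)} — violation
Two rows agree on Branch but differ on {City, Balance}, so Branch → {City, Balance} does not hold.

No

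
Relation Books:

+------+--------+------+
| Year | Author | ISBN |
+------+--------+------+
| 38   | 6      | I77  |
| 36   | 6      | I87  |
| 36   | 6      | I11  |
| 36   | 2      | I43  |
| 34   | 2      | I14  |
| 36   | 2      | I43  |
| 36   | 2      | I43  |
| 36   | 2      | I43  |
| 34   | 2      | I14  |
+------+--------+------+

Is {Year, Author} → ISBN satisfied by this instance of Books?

No

(Year=38, Author=6): 1 row → ISBN = I77 ✓
(Year=36, Author=6): 2 rows → ISBN takes values {I87, I11} — violation
(Year=36, Author=2): 4 rows → ISBN = I43, I43, I43, I43 ✓
(Year=34, Author=2): 2 rows → ISBN = I14, I14 ✓
Two rows agree on {Year, Author} but differ on ISBN, so {Year, Author} → ISBN does not hold.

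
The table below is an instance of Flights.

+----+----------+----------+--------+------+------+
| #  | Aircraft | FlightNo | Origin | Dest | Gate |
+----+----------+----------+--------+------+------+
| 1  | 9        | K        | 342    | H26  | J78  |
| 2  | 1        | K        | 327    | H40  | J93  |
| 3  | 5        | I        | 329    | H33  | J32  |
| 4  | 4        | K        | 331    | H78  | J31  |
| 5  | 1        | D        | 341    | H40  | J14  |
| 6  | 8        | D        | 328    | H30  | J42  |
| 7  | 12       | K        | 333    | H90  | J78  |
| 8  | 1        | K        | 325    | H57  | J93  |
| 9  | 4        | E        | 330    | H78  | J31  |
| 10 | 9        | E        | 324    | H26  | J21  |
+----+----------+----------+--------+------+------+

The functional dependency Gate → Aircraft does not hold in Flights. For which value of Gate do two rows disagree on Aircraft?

J78

Gate=J78: rows 1, 7 → Aircraft takes values {9, 12} — violation
Gate=J93: rows 2, 8 → Aircraft = 1, 1 ✓
Gate=J32: row 3 → Aircraft = 5 ✓
Gate=J31: rows 4, 9 → Aircraft = 4, 4 ✓
Gate=J14: row 5 → Aircraft = 1 ✓
Gate=J42: row 6 → Aircraft = 8 ✓
Gate=J21: row 10 → Aircraft = 9 ✓
The only Gate value with inconsistent Aircraft is Gate=J78.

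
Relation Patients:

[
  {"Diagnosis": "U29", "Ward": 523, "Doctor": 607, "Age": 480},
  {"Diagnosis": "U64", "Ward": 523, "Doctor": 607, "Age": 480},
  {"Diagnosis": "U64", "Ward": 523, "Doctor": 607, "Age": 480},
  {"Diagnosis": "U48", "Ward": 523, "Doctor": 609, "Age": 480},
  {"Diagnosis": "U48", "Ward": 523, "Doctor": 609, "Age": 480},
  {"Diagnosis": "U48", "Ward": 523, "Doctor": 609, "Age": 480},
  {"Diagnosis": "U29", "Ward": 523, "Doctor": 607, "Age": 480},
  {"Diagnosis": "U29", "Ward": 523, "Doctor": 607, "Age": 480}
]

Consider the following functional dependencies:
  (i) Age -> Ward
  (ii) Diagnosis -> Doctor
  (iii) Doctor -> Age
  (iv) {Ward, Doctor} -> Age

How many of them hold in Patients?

4

(i) Age -> Ward: every LHS value maps to a single RHS value — holds.
(ii) Diagnosis -> Doctor: every LHS value maps to a single RHS value — holds.
(iii) Doctor -> Age: every LHS value maps to a single RHS value — holds.
(iv) {Ward, Doctor} -> Age: every LHS value maps to a single RHS value — holds.
4 of the 4 dependencies hold.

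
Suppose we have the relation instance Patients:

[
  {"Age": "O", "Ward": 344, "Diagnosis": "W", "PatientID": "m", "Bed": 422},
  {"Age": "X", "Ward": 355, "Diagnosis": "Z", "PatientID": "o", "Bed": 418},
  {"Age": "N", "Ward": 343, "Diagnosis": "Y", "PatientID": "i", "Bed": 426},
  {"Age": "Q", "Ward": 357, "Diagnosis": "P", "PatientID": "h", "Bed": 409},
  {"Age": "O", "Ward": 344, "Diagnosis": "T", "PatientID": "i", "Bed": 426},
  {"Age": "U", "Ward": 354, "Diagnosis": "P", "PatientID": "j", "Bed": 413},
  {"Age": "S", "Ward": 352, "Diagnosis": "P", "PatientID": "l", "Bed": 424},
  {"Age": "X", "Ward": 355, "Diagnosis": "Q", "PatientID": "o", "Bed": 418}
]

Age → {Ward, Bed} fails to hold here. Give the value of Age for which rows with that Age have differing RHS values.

O

Age=O: 2 rows → {Ward,Bed} takes values {(344, 422), (344, 426)} — violation
Age=X: 2 rows → {Ward,Bed} = (355, 418), (355, 418) ✓
Age=N: 1 row → {Ward,Bed} = (343, 426) ✓
Age=Q: 1 row → {Ward,Bed} = (357, 409) ✓
Age=U: 1 row → {Ward,Bed} = (354, 413) ✓
Age=S: 1 row → {Ward,Bed} = (352, 424) ✓
The only Age value with inconsistent RHS is Age=O.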